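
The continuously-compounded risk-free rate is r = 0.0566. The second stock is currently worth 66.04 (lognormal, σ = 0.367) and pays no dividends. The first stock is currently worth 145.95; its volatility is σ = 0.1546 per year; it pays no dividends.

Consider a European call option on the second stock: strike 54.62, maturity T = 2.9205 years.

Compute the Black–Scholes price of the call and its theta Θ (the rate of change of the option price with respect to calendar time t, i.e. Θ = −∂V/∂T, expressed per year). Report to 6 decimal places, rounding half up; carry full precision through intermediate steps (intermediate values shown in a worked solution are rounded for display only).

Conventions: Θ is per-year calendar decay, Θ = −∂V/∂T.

σ√T = 0.367·√2.9205 = 0.627184
d₁ = (ln(S/K) + (r+σ²/2)T) / (σ√T) = (ln(66.04/54.62) + (0.0566+0.367²/2)·2.9205) / 0.627184 = (0.189861 + 0.361980) / 0.627184 = 0.879871
d₂ = d₁ − σ√T = 0.879871 − 0.627184 = 0.252687
e^{−rT} = 0.847639
N(d₁) = 0.810535,  N(d₂) = 0.599745
Call price V = S·N(d₁) − K·e^{−rT}·N(d₂) = 53.527752 − 27.767023 = 25.760729
φ(d₁) = (1/√(2π))·e^{−d₁²/2} = 0.270895
Θ = −S·φ(d₁)·σ/(2√T) − r·K·e^{−rT}·N(d₂) = −1.920946 − 1.571613 = -3.492560

price = 25.760729
Θ = -3.492560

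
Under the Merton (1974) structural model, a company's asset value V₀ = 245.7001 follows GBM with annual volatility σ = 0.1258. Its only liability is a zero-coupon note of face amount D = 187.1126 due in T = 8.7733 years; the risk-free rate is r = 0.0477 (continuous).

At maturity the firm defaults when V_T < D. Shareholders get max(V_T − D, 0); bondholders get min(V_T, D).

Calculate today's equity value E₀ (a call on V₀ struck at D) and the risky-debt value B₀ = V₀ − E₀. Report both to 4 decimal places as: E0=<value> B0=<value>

With assets at 245.7001 and a single debt payment of 187.1126 at 8.7733 years:
d₁ = [ln(V₀/D) + (r + σ²/2)T] / (σ√T)
   = [ln(245.7001/187.1126) + (0.0477 + 0.5·0.1258²)·8.7733] / (0.1258·√8.7733)
   = [0.272401 + 0.487908] / 0.372617 = 2.040460
d₂ = d₁ − σ√T = 2.040460 − 0.372617 = 1.667843
N(d₁) = 0.979348,  N(d₂) = 0.952327,  e^(−rT) = 0.658042
E₀ = V₀·N(d₁) − D·e^(−rT)·N(d₂)
   = 245.7001·0.979348 − 187.1126·0.658042·0.952327 = 123.367802
B₀ = V₀ − E₀ = 245.7001 − 123.367802 = 122.332298

E0=123.3678 B0=122.3323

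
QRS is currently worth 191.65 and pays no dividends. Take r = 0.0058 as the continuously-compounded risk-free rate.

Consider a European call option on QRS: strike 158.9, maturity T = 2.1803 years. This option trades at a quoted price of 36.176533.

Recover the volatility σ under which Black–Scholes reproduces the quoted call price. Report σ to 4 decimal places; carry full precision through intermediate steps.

sigma = 0.1090

At σ = 0.1090 the Black–Scholes value reproduces the quote:
σ√T = 0.109·√2.1803 = 0.160948
d₁ = (ln(S/K) + (r+σ²/2)T) / (σ√T) = (ln(191.65/158.9) + (0.0058+0.109²/2)·2.1803) / 0.160948 = (0.187396 + 0.025598) / 0.160948 = 1.323372
d₂ = d₁ − σ√T = 1.323372 − 0.160948 = 1.162424
e^{−rT} = 0.987434
N(d₁) = 0.907144,  N(d₂) = 0.877468
V = S·N(d₁) − K·e^{−rT}·N(d₂) = 173.854161 − 137.677628 = 36.176533 (the observed quote) — the price is monotone increasing in volatility, hence this σ is the only solution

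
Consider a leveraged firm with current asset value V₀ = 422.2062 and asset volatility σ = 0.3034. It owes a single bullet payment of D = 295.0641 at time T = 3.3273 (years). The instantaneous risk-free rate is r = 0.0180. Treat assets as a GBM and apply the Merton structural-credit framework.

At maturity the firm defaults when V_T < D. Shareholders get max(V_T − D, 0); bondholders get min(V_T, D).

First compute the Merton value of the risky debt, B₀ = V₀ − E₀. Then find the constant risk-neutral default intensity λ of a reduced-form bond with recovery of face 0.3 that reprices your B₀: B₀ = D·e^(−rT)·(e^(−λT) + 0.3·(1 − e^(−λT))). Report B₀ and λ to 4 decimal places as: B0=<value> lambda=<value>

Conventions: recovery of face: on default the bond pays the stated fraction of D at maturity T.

B0=253.8257 lambda=0.0397

Apply the equity-as-call identities (strike 295.0641, horizon 3.3273 years):
d₁ = [ln(V₀/D) + (r + σ²/2)T] / (σ√T)
   = [ln(422.2062/295.0641) + (0.0180 + 0.5·0.3034²)·3.3273] / (0.3034·√3.3273)
   = [0.358301 + 0.213033] / 0.553429 = 1.032354
d₂ = d₁ − σ√T = 1.032354 − 0.553429 = 0.478925
N(d₁) = 0.849047,  N(d₂) = 0.684004,  e^(−rT) = 0.941867
E₀ = V₀·N(d₁) − D·e^(−rT)·N(d₂)
   = 422.2062·0.849047 − 295.0641·0.941867·0.684004 = 168.380501
B₀ = V₀ − E₀ = 422.2062 − 168.380501 = 253.825699
e^(−λT) = (B₀·e^(rT)/D − 0.3)/(1 − 0.3) = (253.8257·1.061721/295.0641 − 0.3)/0.7 = 0.87619173
λ = −ln(0.87619173)/3.3273 = 0.039723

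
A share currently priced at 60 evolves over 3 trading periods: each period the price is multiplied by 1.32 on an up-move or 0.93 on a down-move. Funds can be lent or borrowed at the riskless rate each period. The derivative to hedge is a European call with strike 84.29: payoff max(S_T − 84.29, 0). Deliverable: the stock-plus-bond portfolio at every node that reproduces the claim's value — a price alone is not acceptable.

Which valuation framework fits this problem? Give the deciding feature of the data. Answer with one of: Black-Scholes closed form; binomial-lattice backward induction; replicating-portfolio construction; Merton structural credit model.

framework: replicating-portfolio construction

Key observation: a price alone would not answer the question — the per-node share/bond construction on the spot-60, 1.32/0.93 tree is required, and only the replicating-portfolio method yields it.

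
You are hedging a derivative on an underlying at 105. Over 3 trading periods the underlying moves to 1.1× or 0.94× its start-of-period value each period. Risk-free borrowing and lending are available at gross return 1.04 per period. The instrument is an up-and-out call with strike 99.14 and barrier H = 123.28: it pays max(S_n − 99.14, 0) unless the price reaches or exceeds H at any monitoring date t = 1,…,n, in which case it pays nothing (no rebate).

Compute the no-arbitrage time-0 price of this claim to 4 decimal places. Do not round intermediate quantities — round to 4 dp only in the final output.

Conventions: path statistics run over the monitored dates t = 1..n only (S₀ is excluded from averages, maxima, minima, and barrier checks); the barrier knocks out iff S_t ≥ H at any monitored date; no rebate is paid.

price = 5.9672

Risk-neutral up-probability p* = (R−d)/(u−d) = (1.04−0.94)/(1.1−0.94) = 0.6250; the claim prices as the p*-weighted sum of path payoffs discounted by R^3.
Enumerate all 2^3 = 8 price paths (U = up ×1.1, D = down ×0.94); each path with k up-moves has probability p*^k·(1−p*)^(3−k).
DDD: M=98.7000, payoff=0.0000, prob=0.052734
UDD: M=115.5000, payoff=2.9158, prob=0.087891
DUD: M=108.5700, payoff=2.9158, prob=0.087891
UUD: M=127.0500, payoff=0.0000, prob=0.146484
DDU: M=102.0558, payoff=2.9158, prob=0.087891
UDU: M=119.4270, payoff=20.2870, prob=0.146484
DUU: M=119.4270, payoff=20.2870, prob=0.146484
UUU: M=139.7550, payoff=0.0000, prob=0.244141
Price = Σ prob·payoff / R^3 = 6.712271 / 1.124864 = 5.9672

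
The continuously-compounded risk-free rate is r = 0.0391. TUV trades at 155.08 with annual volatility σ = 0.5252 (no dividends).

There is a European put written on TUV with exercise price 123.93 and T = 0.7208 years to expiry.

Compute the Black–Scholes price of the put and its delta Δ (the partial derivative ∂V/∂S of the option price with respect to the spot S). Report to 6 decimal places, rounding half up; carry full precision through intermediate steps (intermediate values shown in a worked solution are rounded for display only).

σ√T = 0.5252·√0.7208 = 0.445894
d₁ = (ln(S/K) + (r+σ²/2)T) / (σ√T) = (ln(155.08/123.93) + (0.0391+0.5252²/2)·0.7208) / 0.445894 = (0.224224 + 0.127594) / 0.445894 = 0.789017
d₂ = d₁ − σ√T = 0.789017 − 0.445894 = 0.343123
e^{−rT} = 0.972210
N(−d₁) = 0.215051,  N(−d₂) = 0.365753
Put price V = K·e^{−rT}·N(−d₂) − S·N(−d₁) = 44.068124 − 33.350103 = 10.718021
Δ = −N(−d₁) = -0.215051

price = 10.718021
Δ = -0.215051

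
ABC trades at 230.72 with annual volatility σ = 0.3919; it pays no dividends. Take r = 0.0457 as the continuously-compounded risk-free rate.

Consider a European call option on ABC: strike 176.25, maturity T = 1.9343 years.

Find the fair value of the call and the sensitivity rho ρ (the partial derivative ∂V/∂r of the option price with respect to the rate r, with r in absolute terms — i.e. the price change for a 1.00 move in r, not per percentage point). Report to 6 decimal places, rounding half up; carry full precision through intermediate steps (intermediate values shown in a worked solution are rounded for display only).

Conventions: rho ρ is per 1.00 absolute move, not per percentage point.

price = 85.222538
ρ = 202.667755

σ√T = 0.3919·√1.9343 = 0.545051
d₁ = (ln(S/K) + (r+σ²/2)T) / (σ√T) = (ln(230.72/176.25) + (0.0457+0.3919²/2)·1.9343) / 0.545051 = (0.269301 + 0.236938) / 0.545051 = 0.928792
d₂ = d₁ − σ√T = 0.928792 − 0.545051 = 0.383741
e^{−rT} = 0.915397
N(d₁) = 0.823502,  N(d₂) = 0.649415
Call price V = S·N(d₁) − K·e^{−rT}·N(d₂) = 189.998300 − 104.775761 = 85.222538
ρ = K·T·e^{−rT}·N(d₂) = 202.667755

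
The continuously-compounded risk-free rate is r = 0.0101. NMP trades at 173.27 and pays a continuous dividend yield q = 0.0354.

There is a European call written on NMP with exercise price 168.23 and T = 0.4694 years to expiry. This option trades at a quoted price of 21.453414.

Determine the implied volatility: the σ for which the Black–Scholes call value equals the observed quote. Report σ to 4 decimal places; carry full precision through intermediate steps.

sigma = 0.4332

At σ = 0.4332 the Black–Scholes value reproduces the quote:
σ√T = 0.4332·√0.4694 = 0.296797
d₁ = (ln(S/K) + (r−q+σ²/2)T) / (σ√T) = (ln(173.27/168.23) + (0.0101−0.0354+0.4332²/2)·0.4694) / 0.296797 = (0.029519 + 0.032169) / 0.296797 = 0.207844
d₂ = d₁ − σ√T = 0.207844 − 0.296797 = -0.088954
e^{−rT} = 0.995270
e^{−qT} = 0.983521
N(d₁) = 0.582325,  N(d₂) = 0.464559
V = S·e^{−qT}·N(d₁) − K·e^{−rT}·N(d₂) = 99.236605 − 77.783191 = 21.453414 (the quoted price), and the Black–Scholes price is strictly increasing in σ, so σ is unique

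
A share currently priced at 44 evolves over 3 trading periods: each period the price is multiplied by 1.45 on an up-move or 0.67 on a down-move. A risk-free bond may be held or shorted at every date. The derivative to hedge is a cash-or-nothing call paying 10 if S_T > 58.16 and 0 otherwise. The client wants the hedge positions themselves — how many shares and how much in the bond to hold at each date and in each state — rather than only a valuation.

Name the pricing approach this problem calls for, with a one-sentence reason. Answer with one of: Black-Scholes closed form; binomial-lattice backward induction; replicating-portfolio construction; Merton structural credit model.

framework: replicating-portfolio construction

Key observation: what is demanded is not a single number but the (Δ, B) position at each node of the 1.45/0.67 tree starting at 44; constructing those positions is the replicating-portfolio method.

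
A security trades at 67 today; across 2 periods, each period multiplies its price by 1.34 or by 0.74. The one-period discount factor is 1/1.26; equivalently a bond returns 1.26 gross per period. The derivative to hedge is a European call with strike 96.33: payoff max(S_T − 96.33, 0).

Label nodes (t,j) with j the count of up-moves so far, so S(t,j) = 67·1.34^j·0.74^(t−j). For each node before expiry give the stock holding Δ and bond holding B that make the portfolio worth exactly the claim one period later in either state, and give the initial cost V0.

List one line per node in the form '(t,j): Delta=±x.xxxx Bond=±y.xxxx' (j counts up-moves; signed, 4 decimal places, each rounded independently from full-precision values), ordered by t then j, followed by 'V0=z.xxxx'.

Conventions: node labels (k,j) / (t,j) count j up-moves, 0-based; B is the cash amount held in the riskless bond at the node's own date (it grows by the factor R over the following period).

(0,0): Delta=0.4102 Bond=-16.1419
(1,0): Delta=0.0000 Bond=0.0000
(1,1): Delta=0.4451 Bond=-23.4678
V0=11.3429

Under the risk-neutral measure, an up-move has probability p* = (R−d)/(u−d) = 0.8667 and values discount at R = 1.26.
Expiry values: V(2,0)=0.0000, V(2,1)=0.0000, V(2,2)=23.9752
  t=1,j=0: stock 49.5800 → up 66.4372 (V=0.0000), down 36.6892 (V=0.0000). Price 0.0000; hedge Δ=0.0000, bond B=0.0000.
  t=1,j=1: stock 89.7800 → up 120.3052 (V=23.9752), down 66.4372 (V=0.0000). Price 16.4909; hedge Δ=0.4451, bond B=-23.4678.
  t=0,j=0: stock 67.0000 → up 89.7800 (V=16.4909), down 49.5800 (V=0.0000). Price 11.3429; hedge Δ=0.4102, bond B=-16.1419.
Sanity check at the root: Δ(0,0)·S0 + B(0,0) reproduces V0 = 11.3429.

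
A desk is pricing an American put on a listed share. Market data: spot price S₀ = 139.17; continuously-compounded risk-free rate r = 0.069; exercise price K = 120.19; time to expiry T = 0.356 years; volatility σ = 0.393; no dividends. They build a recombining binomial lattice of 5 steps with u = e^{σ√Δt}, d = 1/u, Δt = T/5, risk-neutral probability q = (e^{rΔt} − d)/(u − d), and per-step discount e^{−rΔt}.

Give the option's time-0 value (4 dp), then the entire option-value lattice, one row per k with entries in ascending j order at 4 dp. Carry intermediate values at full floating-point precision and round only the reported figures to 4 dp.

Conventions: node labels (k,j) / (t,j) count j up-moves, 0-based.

params: Δt=0.07120 u=1.11056 d=0.90045 q=0.49725 e^(-rΔt)=0.99510
t_5 payoffs: 37.8078 18.5843 0.0000 0.0000 0.0000 0.0000
k=4: node(4,0) S=91.4904 payoff=28.6996 vs cont=28.1106 → 28.6996 [stop]  node(4,1) S=112.8394 payoff=7.3506 vs cont=9.2975 → 9.2975 [wait]  node(4,2) S=139.1700 payoff=0.0000 vs cont=0.0000 → 0.0000 [wait]  node(4,3) S=171.6448 payoff=0.0000 vs cont=0.0000 → 0.0000 [wait]  node(4,4) S=211.6974 payoff=0.0000 vs cont=0.0000 → 0.0000 [wait]
k=3: node(3,0) S=101.6057 payoff=18.5843 vs cont=18.9586 → 18.9586 [wait]  node(3,1) S=125.3150 payoff=0.0000 vs cont=4.6515 → 4.6515 [wait]  node(3,2) S=154.5568 payoff=0.0000 vs cont=0.0000 → 0.0000 [wait]  node(3,3) S=190.6220 payoff=0.0000 vs cont=0.0000 → 0.0000 [wait]
k=2: node(2,0) S=112.8394 payoff=7.3506 vs cont=11.7864 → 11.7864 [wait]  node(2,1) S=139.1700 payoff=0.0000 vs cont=2.3271 → 2.3271 [wait]  node(2,2) S=171.6448 payoff=0.0000 vs cont=0.0000 → 0.0000 [wait]
k=1: node(1,0) S=125.3150 payoff=0.0000 vs cont=7.0481 → 7.0481 [wait]  node(1,1) S=154.5568 payoff=0.0000 vs cont=1.1642 → 1.1642 [wait]
k=0: node(0,0) S=139.1700 payoff=0.0000 vs cont=4.1021 → 4.1021 [wait]

price = 4.1021
tree:
4.1021
7.0481 1.1642
11.7864 2.3271 0.0000
18.9586 4.6515 0.0000 0.0000
28.6996 9.2975 0.0000 0.0000 0.0000
37.8078 18.5843 0.0000 0.0000 0.0000 0.0000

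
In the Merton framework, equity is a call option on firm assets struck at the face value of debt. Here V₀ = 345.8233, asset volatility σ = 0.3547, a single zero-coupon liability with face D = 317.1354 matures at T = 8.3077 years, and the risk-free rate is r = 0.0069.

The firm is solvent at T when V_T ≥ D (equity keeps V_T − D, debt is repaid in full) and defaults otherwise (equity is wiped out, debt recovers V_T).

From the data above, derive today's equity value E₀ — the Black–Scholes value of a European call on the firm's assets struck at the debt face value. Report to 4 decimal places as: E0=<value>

E0=150.3990

Work the structural quantities from V₀ = 345.8233 against face 317.1354:
d₁ = [ln(V₀/D) + (r + σ²/2)T] / (σ√T)
   = [ln(345.8233/317.1354) + (0.0069 + 0.5·0.3547²)·8.3077] / (0.3547·√8.3077)
   = [0.086599 + 0.579928] / 1.022355 = 0.651953
d₂ = d₁ − σ√T = 0.651953 − 1.022355 = -0.370402
N(d₁) = 0.742784,  N(d₂) = 0.355541,  e^(−rT) = 0.944289
E₀ = V₀·N(d₁) − D·e^(−rT)·N(d₂)
   = 345.8233·0.742784 − 317.1354·0.944289·0.355541 = 150.398968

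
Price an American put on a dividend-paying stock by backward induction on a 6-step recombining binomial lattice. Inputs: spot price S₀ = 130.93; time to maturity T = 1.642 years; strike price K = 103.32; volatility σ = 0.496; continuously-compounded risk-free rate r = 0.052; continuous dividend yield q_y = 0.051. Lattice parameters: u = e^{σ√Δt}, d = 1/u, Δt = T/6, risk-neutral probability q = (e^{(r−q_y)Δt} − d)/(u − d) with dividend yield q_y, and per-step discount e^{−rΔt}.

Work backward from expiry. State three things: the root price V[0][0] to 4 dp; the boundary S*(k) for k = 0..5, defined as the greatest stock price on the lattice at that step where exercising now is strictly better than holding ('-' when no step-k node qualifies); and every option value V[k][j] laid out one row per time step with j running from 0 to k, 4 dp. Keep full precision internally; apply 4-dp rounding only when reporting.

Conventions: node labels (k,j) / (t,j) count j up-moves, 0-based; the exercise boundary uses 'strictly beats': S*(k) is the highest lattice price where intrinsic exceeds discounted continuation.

params: Δt=0.27367 u=1.29625 d=0.77146 q=0.43601 e^(-rΔt)=0.98587
t_6 payoffs: 75.7198 56.9446 25.3974 0.0000 0.0000 0.0000 0.0000
t_5: node(5,0) S=35.7767 payoff=67.5433 vs cont=66.5793 → 67.5433 [stop]  node(5,1) S=60.1140 payoff=43.2060 vs cont=42.5793 → 43.2060 [stop]  node(5,2) S=101.0070 payoff=2.3130 vs cont=14.1214 → 14.1214 [wait]  node(5,3) S=169.7176 payoff=0.0000 vs cont=0.0000 → 0.0000 [wait]  node(5,4) S=285.1692 payoff=0.0000 vs cont=0.0000 → 0.0000 [wait]  node(5,5) S=479.1574 payoff=0.0000 vs cont=0.0000 → 0.0000 [wait]  ⇒ S*(5)=60.1140
t_4: node(4,0) S=46.3754 payoff=56.9446 vs cont=56.1274 → 56.9446 [stop]  node(4,1) S=77.9226 payoff=25.3974 vs cont=30.0933 → 30.0933 [wait]  node(4,2) S=130.9300 payoff=0.0000 vs cont=7.8517 → 7.8517 [wait]  node(4,3) S=219.9960 payoff=0.0000 vs cont=0.0000 → 0.0000 [wait]  node(4,4) S=369.6497 payoff=0.0000 vs cont=0.0000 → 0.0000 [wait]  ⇒ S*(4)=46.3754
t_3: node(3,0) S=60.1140 payoff=43.2060 vs cont=44.5978 → 44.5978 [wait]  node(3,1) S=101.0070 payoff=2.3130 vs cont=20.1075 → 20.1075 [wait]  node(3,2) S=169.7176 payoff=0.0000 vs cont=4.3657 → 4.3657 [wait]  node(3,3) S=285.1692 payoff=0.0000 vs cont=0.0000 → 0.0000 [wait]  ⇒ S*(3)=-
t_2: node(2,0) S=77.9226 payoff=25.3974 vs cont=33.4404 → 33.4404 [wait]  node(2,1) S=130.9300 payoff=0.0000 vs cont=13.0567 → 13.0567 [wait]  node(2,2) S=219.9960 payoff=0.0000 vs cont=2.4274 → 2.4274 [wait]  ⇒ S*(2)=-
t_1: node(1,0) S=101.0070 payoff=2.3130 vs cont=24.2059 → 24.2059 [wait]  node(1,1) S=169.7176 payoff=0.0000 vs cont=8.3031 → 8.3031 [wait]  ⇒ S*(1)=-
t_0: node(0,0) S=130.9300 payoff=0.0000 vs cont=17.0280 → 17.0280 [wait]  ⇒ S*(0)=-

price = 17.0280
boundary = - - - - 46.3754 60.1140
tree:
17.0280
24.2059 8.3031
33.4404 13.0567 2.4274
44.5978 20.1075 4.3657 0.0000
56.9446 30.0933 7.8517 0.0000 0.0000
67.5433 43.2060 14.1214 0.0000 0.0000 0.0000
75.7198 56.9446 25.3974 0.0000 0.0000 0.0000 0.0000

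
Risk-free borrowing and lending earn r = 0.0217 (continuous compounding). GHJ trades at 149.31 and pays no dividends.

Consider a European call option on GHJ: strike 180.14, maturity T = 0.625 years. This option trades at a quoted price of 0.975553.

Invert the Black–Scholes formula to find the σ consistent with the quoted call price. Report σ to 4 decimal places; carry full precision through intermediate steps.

sigma = 0.1687

At σ = 0.1687 the Black–Scholes value reproduces the quote:
σ√T = 0.1687·√0.625 = 0.133369
d₁ = (ln(S/K) + (r+σ²/2)T) / (σ√T) = (ln(149.31/180.14) + (0.0217+0.1687²/2)·0.625) / 0.133369 = (-0.187710 + 0.022456) / 0.133369 = -1.239069
d₂ = d₁ − σ√T = -1.239069 − 0.133369 = -1.372438
e^{−rT} = 0.986529
N(d₁) = 0.107660,  N(d₂) = 0.084964
V = S·N(d₁) − K·e^{−rT}·N(d₂) = 16.074706 − 15.099152 = 0.975553 (the quoted price), and the Black–Scholes price is strictly increasing in σ, so σ is unique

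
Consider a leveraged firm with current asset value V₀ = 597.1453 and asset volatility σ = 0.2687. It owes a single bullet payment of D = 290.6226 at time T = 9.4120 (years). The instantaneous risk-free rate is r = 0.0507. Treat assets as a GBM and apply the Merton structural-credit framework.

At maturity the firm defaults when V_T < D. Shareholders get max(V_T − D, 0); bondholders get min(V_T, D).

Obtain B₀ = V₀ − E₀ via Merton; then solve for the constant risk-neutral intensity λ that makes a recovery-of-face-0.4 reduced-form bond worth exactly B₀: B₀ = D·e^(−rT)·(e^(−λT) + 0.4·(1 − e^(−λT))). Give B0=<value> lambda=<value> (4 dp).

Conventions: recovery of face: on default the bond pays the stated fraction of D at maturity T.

Apply the equity-as-call identities (strike 290.6226, horizon 9.4120 years):
d₁ = [ln(V₀/D) + (r + σ²/2)T] / (σ√T)
   = [ln(597.1453/290.6226) + (0.0507 + 0.5·0.2687²)·9.4120] / (0.2687·√9.4120)
   = [0.720135 + 0.816960] / 0.824344 = 1.864628
d₂ = d₁ − σ√T = 1.864628 − 0.824344 = 1.040283
N(d₁) = 0.968883,  N(d₂) = 0.850896,  e^(−rT) = 0.620526
E₀ = V₀·N(d₁) − D·e^(−rT)·N(d₂)
   = 597.1453·0.968883 − 290.6226·0.620526·0.850896 = 425.114534
B₀ = V₀ − E₀ = 597.1453 − 425.114534 = 172.030766
e^(−λT) = (B₀·e^(rT)/D − 0.4)/(1 − 0.4) = (172.0308·1.611537/290.6226 − 0.4)/0.6 = 0.92321889
λ = −ln(0.92321889)/9.4120 = 0.008488

B0=172.0308 lambda=0.0085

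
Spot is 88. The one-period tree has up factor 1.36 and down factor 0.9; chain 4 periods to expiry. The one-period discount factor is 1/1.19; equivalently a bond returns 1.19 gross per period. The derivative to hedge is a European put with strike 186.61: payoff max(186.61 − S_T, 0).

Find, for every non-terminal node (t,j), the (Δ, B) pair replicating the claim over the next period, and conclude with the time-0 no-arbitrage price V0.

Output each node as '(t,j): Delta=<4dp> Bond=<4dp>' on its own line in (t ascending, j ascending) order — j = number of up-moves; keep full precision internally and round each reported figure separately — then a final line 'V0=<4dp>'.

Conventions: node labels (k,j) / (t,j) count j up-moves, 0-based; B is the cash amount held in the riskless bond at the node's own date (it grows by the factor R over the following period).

(0,0): Delta=-0.5445 Bond=64.3168
(1,0): Delta=-0.9028 Bond=104.9165
(1,1): Delta=-0.4055 Bond=59.9006
(2,0): Delta=-1.0000 Bond=131.7774
(2,1): Delta=-0.8651 Bond=120.7902
(2,2): Delta=-0.2272 Bond=42.2596
(3,0): Delta=-1.0000 Bond=156.8151
(3,1): Delta=-1.0000 Bond=156.8151
(3,2): Delta=-0.8128 Bond=136.0758
(3,3): Delta=0.0000 Bond=0.0000
V0=16.4012

Risk-neutral probability p* = (R−d)/(u−d) = (1.19−0.9)/(1.36−0.9) = 0.6304.
Payoffs at expiry: V(4,0)=128.8732, V(4,1)=99.3633, V(4,2)=54.7705, V(4,3)=0.0000, V(4,4)=0.0000
(3,0): S=64.1520. Δ = (V_up−V_dn)/(S_up−S_dn) = (99.3633−128.8732)/(87.2467−57.7368) = -1.0000. V = [p*·99.3633 + (1−p*)·128.8732]/1.19 = 92.6631. B = V − Δ·S = 156.8151.
(3,1): S=96.9408. Δ = (V_up−V_dn)/(S_up−S_dn) = (54.7705−99.3633)/(131.8395−87.2467) = -1.0000. V = [p*·54.7705 + (1−p*)·99.3633]/1.19 = 59.8743. B = V − Δ·S = 156.8151.
(3,2): S=146.4883. Δ = (V_up−V_dn)/(S_up−S_dn) = (0.0000−54.7705)/(199.2241−131.8395) = -0.8128. V = [p*·0.0000 + (1−p*)·54.7705]/1.19 = 17.0095. B = V − Δ·S = 136.0758.
(3,3): S=221.3601. Δ = (V_up−V_dn)/(S_up−S_dn) = (0.0000−0.0000)/(301.0498−199.2241) = 0.0000. V = [p*·0.0000 + (1−p*)·0.0000]/1.19 = 0.0000. B = V − Δ·S = 0.0000.
(2,0): S=71.2800. Δ = (V_up−V_dn)/(S_up−S_dn) = (59.8743−92.6631)/(96.9408−64.1520) = -1.0000. V = [p*·59.8743 + (1−p*)·92.6631]/1.19 = 60.4974. B = V − Δ·S = 131.7774.
(2,1): S=107.7120. Δ = (V_up−V_dn)/(S_up−S_dn) = (17.0095−59.8743)/(146.4883−96.9408) = -0.8651. V = [p*·17.0095 + (1−p*)·59.8743]/1.19 = 27.6057. B = V − Δ·S = 120.7902.
(2,2): S=162.7648. Δ = (V_up−V_dn)/(S_up−S_dn) = (0.0000−17.0095)/(221.3601−146.4883) = -0.2272. V = [p*·0.0000 + (1−p*)·17.0095]/1.19 = 5.2824. B = V − Δ·S = 42.2596.
(1,0): S=79.2000. Δ = (V_up−V_dn)/(S_up−S_dn) = (27.6057−60.4974)/(107.7120−71.2800) = -0.9028. V = [p*·27.6057 + (1−p*)·60.4974]/1.19 = 33.4129. B = V − Δ·S = 104.9165.
(1,1): S=119.6800. Δ = (V_up−V_dn)/(S_up−S_dn) = (5.2824−27.6057)/(162.7648−107.7120) = -0.4055. V = [p*·5.2824 + (1−p*)·27.6057]/1.19 = 11.3717. B = V − Δ·S = 59.9006.
(0,0): S=88.0000. Δ = (V_up−V_dn)/(S_up−S_dn) = (11.3717−33.4129)/(119.6800−79.2000) = -0.5445. V = [p*·11.3717 + (1−p*)·33.4129]/1.19 = 16.4012. B = V − Δ·S = 64.3168.
Sanity check at the root: Δ(0,0)·S0 + B(0,0) reproduces V0 = 16.4012.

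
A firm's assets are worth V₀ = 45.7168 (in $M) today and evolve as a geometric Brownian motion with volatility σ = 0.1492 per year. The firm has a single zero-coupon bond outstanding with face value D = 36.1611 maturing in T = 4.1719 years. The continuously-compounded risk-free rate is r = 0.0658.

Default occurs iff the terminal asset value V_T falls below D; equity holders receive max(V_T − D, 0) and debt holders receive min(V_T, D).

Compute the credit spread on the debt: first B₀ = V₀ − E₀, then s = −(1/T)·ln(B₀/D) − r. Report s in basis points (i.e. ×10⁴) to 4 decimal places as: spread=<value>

spread=18.4310

Work the structural quantities from V₀ = 45.7168 against face 36.1611:
d₁ = [ln(V₀/D) + (r + σ²/2)T] / (σ√T)
   = [ln(45.7168/36.1611) + (0.0658 + 0.5·0.1492²)·4.1719] / (0.1492·√4.1719)
   = [0.234482 + 0.320946] / 0.304744 = 1.822601
d₂ = d₁ − σ√T = 1.822601 − 0.304744 = 1.517857
N(d₁) = 0.965818,  N(d₂) = 0.935475,  e^(−rT) = 0.759944
E₀ = V₀·N(d₁) − D·e^(−rT)·N(d₂)
   = 45.7168·0.965818 − 36.1611·0.759944·0.935475 = 18.446895
B₀ = V₀ − E₀ = 45.7168 − 18.446895 = 27.269905
spread = −(1/T)·ln(B₀/D) − r = −(1/4.1719)·ln(27.269905/36.1611) − 0.0658 = 0.00184310
in basis points: 0.00184310 × 10⁴ = 18.4310 bp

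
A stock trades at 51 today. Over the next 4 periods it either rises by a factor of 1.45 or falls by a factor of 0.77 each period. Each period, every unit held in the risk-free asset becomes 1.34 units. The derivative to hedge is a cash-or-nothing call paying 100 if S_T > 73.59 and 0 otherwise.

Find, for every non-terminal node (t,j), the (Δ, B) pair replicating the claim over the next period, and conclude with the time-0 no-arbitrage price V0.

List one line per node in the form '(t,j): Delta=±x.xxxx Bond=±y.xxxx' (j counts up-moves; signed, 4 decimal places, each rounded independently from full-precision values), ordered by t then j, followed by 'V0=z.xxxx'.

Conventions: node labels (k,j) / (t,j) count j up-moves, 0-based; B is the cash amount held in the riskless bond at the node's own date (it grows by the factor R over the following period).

(0,0): Delta=0.4086 Bond=6.2918
(1,0): Delta=1.4654 Bond=-33.0673
(1,1): Delta=0.3003 Bond=16.4395
(2,0): Delta=0.0000 Bond=0.0000
(2,1): Delta=1.6156 Bond=-52.8613
(2,2): Delta=0.1656 Bond=36.4814
(3,0): Delta=0.0000 Bond=0.0000
(3,1): Delta=0.0000 Bond=0.0000
(3,2): Delta=1.7811 Bond=-84.5040
(3,3): Delta=0.0000 Bond=74.6269
V0=27.1326

Under the risk-neutral measure, an up-move has probability p* = (R−d)/(u−d) = 0.8382 and values discount at R = 1.34.
At maturity the claim pays: V(4,0)=0.0000, V(4,1)=0.0000, V(4,2)=0.0000, V(4,3)=100.0000, V(4,4)=100.0000
  t=3,j=0: stock 23.2832 → up 33.7606 (V=0.0000), down 17.9281 (V=0.0000). Price 0.0000; hedge Δ=0.0000, bond B=0.0000.
  t=3,j=1: stock 43.8450 → up 63.5752 (V=0.0000), down 33.7606 (V=0.0000). Price 0.0000; hedge Δ=0.0000, bond B=0.0000.
  t=3,j=2: stock 82.5652 → up 119.7195 (V=100.0000), down 63.5752 (V=0.0000). Price 62.5549; hedge Δ=1.7811, bond B=-84.5040.
  t=3,j=3: stock 155.4799 → up 225.4458 (V=100.0000), down 119.7195 (V=100.0000). Price 74.6269; hedge Δ=0.0000, bond B=74.6269.
  t=2,j=0: stock 30.2379 → up 43.8450 (V=0.0000), down 23.2832 (V=0.0000). Price 0.0000; hedge Δ=0.0000, bond B=0.0000.
  t=2,j=1: stock 56.9415 → up 82.5652 (V=62.5549), down 43.8450 (V=0.0000). Price 39.1311; hedge Δ=1.6156, bond B=-52.8613.
  t=2,j=2: stock 107.2275 → up 155.4799 (V=74.6269), down 82.5652 (V=62.5549). Price 54.2344; hedge Δ=0.1656, bond B=36.4814.
  t=1,j=0: stock 39.2700 → up 56.9415 (V=39.1311), down 30.2379 (V=0.0000). Price 24.4784; hedge Δ=1.4654, bond B=-33.0673.
  t=1,j=1: stock 73.9500 → up 107.2275 (V=54.2344), down 56.9415 (V=39.1311). Price 38.6501; hedge Δ=0.3003, bond B=16.4395.
  t=0,j=0: stock 51.0000 → up 73.9500 (V=38.6501), down 39.2700 (V=24.4784). Price 27.1326; hedge Δ=0.4086, bond B=6.2918.
Sanity check at the root: Δ(0,0)·S0 + B(0,0) reproduces V0 = 27.1326.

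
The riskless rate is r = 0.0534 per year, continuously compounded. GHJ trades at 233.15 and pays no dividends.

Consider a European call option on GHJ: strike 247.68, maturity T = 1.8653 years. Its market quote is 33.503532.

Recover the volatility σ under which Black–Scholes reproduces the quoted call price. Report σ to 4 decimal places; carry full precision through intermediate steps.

At σ = 0.2322 the Black–Scholes value reproduces the quote:
σ√T = 0.2322·√1.8653 = 0.317129
d₁ = (ln(S/K) + (r+σ²/2)T) / (σ√T) = (ln(233.15/247.68) + (0.0534+0.2322²/2)·1.8653) / 0.317129 = (-0.060456 + 0.149893) / 0.317129 = 0.282020
d₂ = d₁ − σ√T = 0.282020 − 0.317129 = -0.035109
e^{−rT} = 0.905193
N(d₁) = 0.611036,  N(d₂) = 0.485996
V = S·N(d₁) − K·e^{−rT}·N(d₂) = 142.463065 − 108.959533 = 33.503532 (the quoted price), and the Black–Scholes price is strictly increasing in σ, so σ is unique

sigma = 0.2322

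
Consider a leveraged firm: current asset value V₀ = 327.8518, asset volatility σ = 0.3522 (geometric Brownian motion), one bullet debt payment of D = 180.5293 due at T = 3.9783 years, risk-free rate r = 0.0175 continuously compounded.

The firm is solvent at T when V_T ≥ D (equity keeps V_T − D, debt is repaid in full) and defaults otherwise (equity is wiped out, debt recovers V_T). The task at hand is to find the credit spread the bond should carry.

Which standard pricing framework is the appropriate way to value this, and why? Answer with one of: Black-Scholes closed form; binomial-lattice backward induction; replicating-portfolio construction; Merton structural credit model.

Key observation: a levered firm with one bullet debt due at 3.9783 years is the canonical structural-credit setup: equity is a call on the firm's assets struck at the face value.

framework: Merton structural credit model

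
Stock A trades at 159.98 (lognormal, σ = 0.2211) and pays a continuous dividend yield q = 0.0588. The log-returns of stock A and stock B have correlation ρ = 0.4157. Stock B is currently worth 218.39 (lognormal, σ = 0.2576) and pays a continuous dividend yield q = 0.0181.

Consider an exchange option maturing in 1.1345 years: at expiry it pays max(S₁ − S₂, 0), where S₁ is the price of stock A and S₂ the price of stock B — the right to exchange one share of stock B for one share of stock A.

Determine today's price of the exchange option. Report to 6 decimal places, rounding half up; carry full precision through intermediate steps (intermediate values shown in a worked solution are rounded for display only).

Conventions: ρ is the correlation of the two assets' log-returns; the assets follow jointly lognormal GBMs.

σ_eff = √(σ₁² + σ₂² − 2ρσ₁σ₂) = √(0.2211² + 0.2576² − 2·0.4157·0.2211·0.2576) = 0.260558
d₁ = (ln(S₁/S₂) + (q₂ − q₁ + σ_eff²/2)T) / (σ_eff√T) = (ln(159.98/218.39) + (0.0181 − 0.0588 + 0.033945)·1.1345) / 0.277528 = -1.149065
d₂ = d₁ − σ_eff√T = -1.149065 − 0.277528 = -1.426592
N(d₁) = 0.125265,  N(d₂) = 0.076849
V = S₁·e^{−q₁T}·N(d₁) − S₂·e^{−q₂T}·N(d₂) = 18.746628 − 16.441885 = 2.304744
Key observation: pricing in stock B-units makes this a unit-strike call on the ratio S₁/S₂ — the risk-free rate cancels and cannot affect the value.

exchange price = 2.304744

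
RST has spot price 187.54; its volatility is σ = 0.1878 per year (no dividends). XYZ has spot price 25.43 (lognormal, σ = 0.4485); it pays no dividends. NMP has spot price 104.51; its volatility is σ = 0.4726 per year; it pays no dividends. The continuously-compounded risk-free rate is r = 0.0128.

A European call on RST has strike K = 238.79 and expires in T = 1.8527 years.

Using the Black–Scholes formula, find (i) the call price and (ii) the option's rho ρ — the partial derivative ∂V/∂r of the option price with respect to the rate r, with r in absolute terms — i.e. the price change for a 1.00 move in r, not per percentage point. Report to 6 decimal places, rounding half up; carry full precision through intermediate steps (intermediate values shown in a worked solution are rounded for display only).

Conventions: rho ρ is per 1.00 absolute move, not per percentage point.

σ√T = 0.1878·√1.8527 = 0.255622
d₁ = (ln(S/K) + (r+σ²/2)T) / (σ√T) = (ln(187.54/238.79) + (0.0128+0.1878²/2)·1.8527) / 0.255622 = (-0.241592 + 0.056386) / 0.255622 = -0.724533
d₂ = d₁ − σ√T = -0.724533 − 0.255622 = -0.980155
e^{−rT} = 0.976564
N(d₁) = 0.234369,  N(d₂) = 0.163505
Call price V = S·N(d₁) − K·e^{−rT}·N(d₂) = 43.953625 − 38.128322 = 5.825303
ρ = K·T·e^{−rT}·N(d₂) = 70.640342

price = 5.825303
ρ = 70.640342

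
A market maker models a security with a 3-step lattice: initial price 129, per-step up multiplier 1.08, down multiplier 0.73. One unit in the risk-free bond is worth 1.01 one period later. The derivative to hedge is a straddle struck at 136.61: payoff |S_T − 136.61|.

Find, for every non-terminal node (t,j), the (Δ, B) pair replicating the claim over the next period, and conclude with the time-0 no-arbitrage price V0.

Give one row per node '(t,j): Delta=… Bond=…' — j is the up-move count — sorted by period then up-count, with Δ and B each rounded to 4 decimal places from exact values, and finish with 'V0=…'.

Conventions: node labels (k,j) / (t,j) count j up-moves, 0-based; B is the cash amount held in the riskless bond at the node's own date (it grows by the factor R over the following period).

Since d<R<u, set p* = (R−d)/(u−d) = 0.8000; price each node as the discounted p*-expectation of its children.
At maturity the claim pays: V(3,0)=86.4268, V(3,1)=62.3664, V(3,2)=26.7701, V(3,3)=25.8928
Node (2,0) S=68.7441: V=(p*·62.3664+(1−p*)·86.4268)/1.01=66.5133; Δ=(62.3664−86.4268)/(74.2436−50.1832)=-1.0000; B=V−Δ·S=135.2574
Node (2,1) S=101.7036: V=(p*·26.7701+(1−p*)·62.3664)/1.01=33.5538; Δ=(26.7701−62.3664)/(109.8399−74.2436)=-1.0000; B=V−Δ·S=135.2574
Node (2,2) S=150.4656: V=(p*·25.8928+(1−p*)·26.7701)/1.01=25.8102; Δ=(25.8928−26.7701)/(162.5028−109.8399)=-0.0167; B=V−Δ·S=28.3167
Node (1,0) S=94.1700: V=(p*·33.5538+(1−p*)·66.5133)/1.01=39.7482; Δ=(33.5538−66.5133)/(101.7036−68.7441)=-1.0000; B=V−Δ·S=133.9182
Node (1,1) S=139.3200: V=(p*·25.8102+(1−p*)·33.5538)/1.01=27.0880; Δ=(25.8102−33.5538)/(150.4656−101.7036)=-0.1588; B=V−Δ·S=49.2127
Node (0,0) S=129.0000: V=(p*·27.0880+(1−p*)·39.7482)/1.01=29.3268; Δ=(27.0880−39.7482)/(139.3200−94.1700)=-0.2804; B=V−Δ·S=65.4988
As a check, the time-0 holding Δ(0,0)·S0 + B(0,0) comes to 29.3268 — exactly V0.

(0,0): Delta=-0.2804 Bond=65.4988
(1,0): Delta=-1.0000 Bond=133.9182
(1,1): Delta=-0.1588 Bond=49.2127
(2,0): Delta=-1.0000 Bond=135.2574
(2,1): Delta=-1.0000 Bond=135.2574
(2,2): Delta=-0.0167 Bond=28.3167
V0=29.3268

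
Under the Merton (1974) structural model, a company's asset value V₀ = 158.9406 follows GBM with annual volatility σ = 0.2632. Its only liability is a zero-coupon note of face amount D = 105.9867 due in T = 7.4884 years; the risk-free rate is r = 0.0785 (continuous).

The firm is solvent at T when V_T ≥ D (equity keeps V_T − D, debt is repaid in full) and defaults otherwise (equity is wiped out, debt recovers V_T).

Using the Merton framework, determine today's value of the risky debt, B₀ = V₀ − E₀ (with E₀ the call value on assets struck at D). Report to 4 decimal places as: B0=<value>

B0=56.3210

Equity is a call on the firm's assets struck at D = 105.9867:
d₁ = [ln(V₀/D) + (r + σ²/2)T] / (σ√T)
   = [ln(158.9406/105.9867) + (0.0785 + 0.5·0.2632²)·7.4884] / (0.2632·√7.4884)
   = [0.405217 + 0.847216] / 0.720245 = 1.738898
d₂ = d₁ − σ√T = 1.738898 − 0.720245 = 1.018653
N(d₁) = 0.958974,  N(d₂) = 0.845816,  e^(−rT) = 0.555526
E₀ = V₀·N(d₁) − D·e^(−rT)·N(d₂)
   = 158.9406·0.958974 − 105.9867·0.555526·0.845816 = 102.619554
B₀ = V₀ − E₀ = 158.9406 − 102.619554 = 56.321046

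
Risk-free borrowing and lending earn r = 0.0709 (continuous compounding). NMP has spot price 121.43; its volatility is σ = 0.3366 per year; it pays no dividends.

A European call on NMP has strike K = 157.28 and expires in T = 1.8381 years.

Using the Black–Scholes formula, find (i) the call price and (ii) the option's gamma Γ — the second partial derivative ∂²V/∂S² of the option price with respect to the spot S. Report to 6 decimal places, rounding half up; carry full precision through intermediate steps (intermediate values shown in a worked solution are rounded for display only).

price = 16.004674
Γ = 0.007189

σ√T = 0.3366·√1.8381 = 0.456351
d₁ = (ln(S/K) + (r+σ²/2)T) / (σ√T) = (ln(121.43/157.28) + (0.0709+0.3366²/2)·1.8381) / 0.456351 = (-0.258690 + 0.234449) / 0.456351 = -0.053118
d₂ = d₁ − σ√T = -0.053118 − 0.456351 = -0.509469
e^{−rT} = 0.877813
N(d₁) = 0.478819,  N(d₂) = 0.305212
Call price V = S·N(d₁) − K·e^{−rT}·N(d₂) = 58.142984 − 42.138310 = 16.004674
φ(d₁) = (1/√(2π))·e^{−d₁²/2} = 0.398380
Γ = φ(d₁) / (S·σ·√T) = 0.007189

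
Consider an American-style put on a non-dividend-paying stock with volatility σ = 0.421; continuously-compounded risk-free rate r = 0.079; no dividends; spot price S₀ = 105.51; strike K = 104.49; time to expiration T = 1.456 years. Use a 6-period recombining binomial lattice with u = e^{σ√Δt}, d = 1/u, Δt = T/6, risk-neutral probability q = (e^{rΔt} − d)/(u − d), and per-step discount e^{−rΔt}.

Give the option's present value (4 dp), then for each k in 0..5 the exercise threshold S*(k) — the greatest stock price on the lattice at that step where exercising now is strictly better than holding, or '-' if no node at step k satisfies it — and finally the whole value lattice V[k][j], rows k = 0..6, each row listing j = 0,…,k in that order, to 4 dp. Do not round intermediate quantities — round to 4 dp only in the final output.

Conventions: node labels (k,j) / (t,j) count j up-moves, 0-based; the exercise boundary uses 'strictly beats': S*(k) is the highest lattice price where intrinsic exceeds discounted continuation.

price = 15.3563
boundary = - - 69.6879 56.6355 69.6879 85.7483
tree:
15.3563
23.5724 7.5640
34.8021 13.0230 2.2833
47.8545 21.7613 4.6058 0.0000
58.4621 34.8021 9.2909 0.0000 0.0000
67.0830 47.8545 18.7417 0.0000 0.0000 0.0000
74.0892 58.4621 34.8021 0.0000 0.0000 0.0000 0.0000

params: Δt=0.24267 u=1.23046 d=0.81270 q=0.49467 e^(-rΔt)=0.98101
t_6 payoffs: 74.0892 58.4621 34.8021 0.0000 0.0000 0.0000 0.0000
t_5: node(5,0) S=37.4070 payoff=67.0830 vs cont=65.0990 → 67.0830 [stop]  node(5,1) S=56.6355 payoff=47.8545 vs cont=45.8704 → 47.8545 [stop]  node(5,2) S=85.7483 payoff=18.7417 vs cont=17.2526 → 18.7417 [stop]  node(5,3) S=129.8260 payoff=0.0000 vs cont=0.0000 → 0.0000 [wait]  node(5,4) S=196.5614 payoff=0.0000 vs cont=0.0000 → 0.0000 [wait]  node(5,5) S=297.6012 payoff=0.0000 vs cont=0.0000 → 0.0000 [wait]  ⇒ S*(5)=85.7483
t_4: node(4,0) S=46.0279 payoff=58.4621 vs cont=56.4781 → 58.4621 [stop]  node(4,1) S=69.6879 payoff=34.8021 vs cont=32.8181 → 34.8021 [stop]  node(4,2) S=105.5100 payoff=0.0000 vs cont=9.2909 → 9.2909 [wait]  node(4,3) S=159.7460 payoff=0.0000 vs cont=0.0000 → 0.0000 [wait]  node(4,4) S=241.8613 payoff=0.0000 vs cont=0.0000 → 0.0000 [wait]  ⇒ S*(4)=69.6879
t_3: node(3,0) S=56.6355 payoff=47.8545 vs cont=45.8704 → 47.8545 [stop]  node(3,1) S=85.7483 payoff=18.7417 vs cont=21.7613 → 21.7613 [wait]  node(3,2) S=129.8260 payoff=0.0000 vs cont=4.6058 → 4.6058 [wait]  node(3,3) S=196.5614 payoff=0.0000 vs cont=0.0000 → 0.0000 [wait]  ⇒ S*(3)=56.6355
t_2: node(2,0) S=69.6879 payoff=34.8021 vs cont=34.2834 → 34.8021 [stop]  node(2,1) S=105.5100 payoff=0.0000 vs cont=13.0230 → 13.0230 [wait]  node(2,2) S=159.7460 payoff=0.0000 vs cont=2.2833 → 2.2833 [wait]  ⇒ S*(2)=69.6879
t_1: node(1,0) S=85.7483 payoff=18.7417 vs cont=23.5724 → 23.5724 [wait]  node(1,1) S=129.8260 payoff=0.0000 vs cont=7.5640 → 7.5640 [wait]  ⇒ S*(1)=-
t_0: node(0,0) S=105.5100 payoff=0.0000 vs cont=15.3563 → 15.3563 [wait]  ⇒ S*(0)=-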